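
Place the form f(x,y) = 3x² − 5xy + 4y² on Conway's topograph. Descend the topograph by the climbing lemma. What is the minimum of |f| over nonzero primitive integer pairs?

translate: b→1 (≡-5 mod 6), so (3,-5,4)→(3,1,2)
flip: (3,1,2)→(2,-1,3)
reduced (well bottom): (2,-1,3) with a≤c, −a<b≤a
well minimum = a = 2

2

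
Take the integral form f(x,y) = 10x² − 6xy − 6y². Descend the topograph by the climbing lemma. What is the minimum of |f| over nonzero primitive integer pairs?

descent: ρ → (-6,6,10)  [lands on river]
river: ρ → (10,14,-2)
river: ρ → (-2,14,10)
river: ρ → (10,6,-6)
closes: descent 1, river 4
min |a| on river = 2

2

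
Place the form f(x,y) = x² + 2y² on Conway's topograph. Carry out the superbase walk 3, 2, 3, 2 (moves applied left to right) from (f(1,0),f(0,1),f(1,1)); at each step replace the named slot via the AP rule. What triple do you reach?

start (1,2,3) = (f(1,0),f(0,1),f(1,1))
replace slot 3: 2·(1+2) − 3 = 3 → (1,2,3)
replace slot 2: 2·(1+3) − 2 = 6 → (1,6,3)
replace slot 3: 2·(1+6) − 3 = 11 → (1,6,11)
replace slot 2: 2·(1+11) − 6 = 18 → (1,18,11)

1,18,11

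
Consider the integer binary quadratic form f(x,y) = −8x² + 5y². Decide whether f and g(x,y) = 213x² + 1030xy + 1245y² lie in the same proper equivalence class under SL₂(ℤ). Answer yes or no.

D₁ = 160, D₂ = 160
river cycle of f (length 4): (5, 10, -3), (-3, 8, 8), (8, 8, -3), (-3, 10, 5)
river cycle of g (length 4): (5, 10, -3), (-3, 8, 8), (8, 8, -3), (-3, 10, 5)
cycles coincide ⇒ equivalent

yes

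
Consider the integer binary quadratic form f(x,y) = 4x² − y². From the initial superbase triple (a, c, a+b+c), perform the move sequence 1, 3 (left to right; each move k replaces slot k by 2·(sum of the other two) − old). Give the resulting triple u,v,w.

start (4,-1,3) = (f(1,0),f(0,1),f(1,1))
replace slot 1: 2·((-1)+3) − 4 = 0 → (0,-1,3)
replace slot 3: 2·(0+(-1)) − 3 = -5 → (0,-1,-5)

0,-1,-5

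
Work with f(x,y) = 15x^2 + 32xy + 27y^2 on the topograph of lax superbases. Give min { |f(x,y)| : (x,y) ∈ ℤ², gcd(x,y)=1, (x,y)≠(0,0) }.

translate: b→2 (≡32 mod 30), so (15,32,27)→(15,2,10)
flip: (15,2,10)→(10,-2,15)
reduced (well bottom): (10,-2,15) with a≤c, −a<b≤a
well minimum = a = 10

10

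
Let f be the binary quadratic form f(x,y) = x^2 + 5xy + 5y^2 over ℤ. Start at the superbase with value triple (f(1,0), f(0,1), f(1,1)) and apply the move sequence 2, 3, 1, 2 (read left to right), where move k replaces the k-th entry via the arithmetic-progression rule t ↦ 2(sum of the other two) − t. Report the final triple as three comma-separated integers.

start (1,5,11) = (f(1,0),f(0,1),f(1,1))
replace slot 2: 2·(1+11) − 5 = 19 → (1,19,11)
replace slot 3: 2·(1+19) − 11 = 29 → (1,19,29)
replace slot 1: 2·(19+29) − 1 = 95 → (95,19,29)
replace slot 2: 2·(95+29) − 19 = 229 → (95,229,29)

95,229,29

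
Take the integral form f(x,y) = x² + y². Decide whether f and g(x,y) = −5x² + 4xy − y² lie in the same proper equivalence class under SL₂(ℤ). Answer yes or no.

D₁ = -4, D₂ = -4
f: reduced (well bottom): (1,0,1) with a≤c, −a<b≤a
g is negative-definite; reduce −g:
−g: flip: (5,-4,1)→(1,4,5)
−g: translate: b→0 (≡4 mod 2), so (1,4,5)→(1,0,1)
−g: reduced (well bottom): (1,0,1) with a≤c, −a<b≤a
flip sign back: reduced form of g is (-1,0,-1)
reduced forms (1, 0, 1) vs (-1, 0, -1) ⇒ inequivalent

no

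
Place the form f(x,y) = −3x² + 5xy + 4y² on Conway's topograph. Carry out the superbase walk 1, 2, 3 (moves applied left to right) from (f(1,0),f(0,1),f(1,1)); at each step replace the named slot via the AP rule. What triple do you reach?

start (-3,4,6) = (f(1,0),f(0,1),f(1,1))
replace slot 1: 2·(4+6) − (-3) = 23 → (23,4,6)
replace slot 2: 2·(23+6) − 4 = 54 → (23,54,6)
replace slot 3: 2·(23+54) − 6 = 148 → (23,54,148)

23,54,148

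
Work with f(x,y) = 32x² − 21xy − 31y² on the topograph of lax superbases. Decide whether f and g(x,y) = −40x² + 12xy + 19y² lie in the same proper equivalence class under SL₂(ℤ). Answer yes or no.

D₁ = 4409, D₂ = 3184
discriminants differ ⇒ not SL₂(ℤ)-equivalent

no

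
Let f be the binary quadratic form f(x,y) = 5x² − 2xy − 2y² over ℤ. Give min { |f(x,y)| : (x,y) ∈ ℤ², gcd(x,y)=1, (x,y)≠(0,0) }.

descent: ρ → (-2,6,1)  [lands on river]
river: ρ → (1,6,-2)
closes: descent 1, river 2
min |a| on river = 1

1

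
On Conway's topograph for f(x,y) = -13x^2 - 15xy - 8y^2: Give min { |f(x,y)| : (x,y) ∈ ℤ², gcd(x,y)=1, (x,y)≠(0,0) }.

translate: b→-11 (≡15 mod 26), so (13,15,8)→(13,-11,6)
flip: (13,-11,6)→(6,11,13)
translate: b→-1 (≡11 mod 12), so (6,11,13)→(6,-1,8)
reduced (well bottom): (6,-1,8) with a≤c, −a<b≤a
well minimum |f| = |-6| = 6 (negative-definite)

6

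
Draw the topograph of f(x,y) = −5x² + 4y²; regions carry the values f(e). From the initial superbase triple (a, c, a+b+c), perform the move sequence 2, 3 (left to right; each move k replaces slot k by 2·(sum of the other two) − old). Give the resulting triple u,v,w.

start (-5,4,-1) = (f(1,0),f(0,1),f(1,1))
replace slot 2: 2·((-5)+(-1)) − 4 = -16 → (-5,-16,-1)
replace slot 3: 2·((-5)+(-16)) − (-1) = -41 → (-5,-16,-41)

-5,-16,-41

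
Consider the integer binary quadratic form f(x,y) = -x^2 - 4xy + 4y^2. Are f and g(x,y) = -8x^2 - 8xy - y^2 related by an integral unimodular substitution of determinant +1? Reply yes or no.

D₁ = 32, D₂ = 32
river cycle of f (length 2): (4, 4, -1), (-1, 4, 4)
river cycle of g (length 2): (-1, 4, 4), (4, 4, -1)
cycles coincide ⇒ equivalent

yes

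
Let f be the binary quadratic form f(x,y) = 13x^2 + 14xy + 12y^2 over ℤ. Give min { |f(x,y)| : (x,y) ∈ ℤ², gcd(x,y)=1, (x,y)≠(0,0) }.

translate: b→-12 (≡14 mod 26), so (13,14,12)→(13,-12,11)
flip: (13,-12,11)→(11,12,13)
translate: b→-10 (≡12 mod 22), so (11,12,13)→(11,-10,12)
reduced (well bottom): (11,-10,12) with a≤c, −a<b≤a
well minimum = a = 11

11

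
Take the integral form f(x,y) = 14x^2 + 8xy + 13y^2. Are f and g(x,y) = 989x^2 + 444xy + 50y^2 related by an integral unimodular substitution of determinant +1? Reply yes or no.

D₁ = -664, D₂ = -664
f: flip: (14,8,13)→(13,-8,14)
f: reduced (well bottom): (13,-8,14) with a≤c, −a<b≤a
g: flip: (989,444,50)→(50,-444,989)
g: translate: b→-44 (≡-444 mod 100), so (50,-444,989)→(50,-44,13)
g: flip: (50,-44,13)→(13,44,50)
g: translate: b→-8 (≡44 mod 26), so (13,44,50)→(13,-8,14)
g: reduced (well bottom): (13,-8,14) with a≤c, −a<b≤a
reduced forms (13, -8, 14) vs (13, -8, 14) ⇒ equivalent

yes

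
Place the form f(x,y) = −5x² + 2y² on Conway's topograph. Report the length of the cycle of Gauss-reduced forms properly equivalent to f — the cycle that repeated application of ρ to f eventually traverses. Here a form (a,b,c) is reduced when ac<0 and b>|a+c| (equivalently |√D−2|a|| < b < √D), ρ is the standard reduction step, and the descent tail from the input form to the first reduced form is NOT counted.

D = 40, ⌊√D⌋ = 6
descent: ρ → (2,4,-3)  [lands on river]
river: ρ → (-3,2,3)
river: ρ → (3,4,-2)
river: ρ → (-2,4,3)
river: ρ → (3,2,-3)
river: ρ → (-3,4,2)
ρ-cycle length = 6 (tail of 1 descent step not counted)

6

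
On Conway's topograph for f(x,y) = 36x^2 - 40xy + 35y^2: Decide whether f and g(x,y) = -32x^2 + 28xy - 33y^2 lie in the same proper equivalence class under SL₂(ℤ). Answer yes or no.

D₁ = -3440, D₂ = -3440
f: translate: b→32 (≡-40 mod 72), so (36,-40,35)→(36,32,31)
f: flip: (36,32,31)→(31,-32,36)
f: translate: b→30 (≡-32 mod 62), so (31,-32,36)→(31,30,35)
f: reduced (well bottom): (31,30,35) with a≤c, −a<b≤a
g is negative-definite; reduce −g:
−g: reduced (well bottom): (32,-28,33) with a≤c, −a<b≤a
flip sign back: reduced form of g is (-32,28,-33)
reduced forms (31, 30, 35) vs (-32, 28, -33) ⇒ inequivalent

no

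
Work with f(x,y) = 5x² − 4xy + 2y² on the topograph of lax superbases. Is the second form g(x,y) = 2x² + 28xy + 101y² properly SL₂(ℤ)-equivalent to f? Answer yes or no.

D₁ = -24, D₂ = -24
f: flip: (5,-4,2)→(2,4,5)
f: translate: b→0 (≡4 mod 4), so (2,4,5)→(2,0,3)
f: reduced (well bottom): (2,0,3) with a≤c, −a<b≤a
g: translate: b→0 (≡28 mod 4), so (2,28,101)→(2,0,3)
g: reduced (well bottom): (2,0,3) with a≤c, −a<b≤a
reduced forms (2, 0, 3) vs (2, 0, 3) ⇒ equivalent

yes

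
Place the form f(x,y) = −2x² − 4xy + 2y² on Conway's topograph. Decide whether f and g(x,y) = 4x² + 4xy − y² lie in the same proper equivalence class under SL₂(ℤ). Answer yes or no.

D₁ = 32, D₂ = 32
river cycle of f (length 2): (2, 4, -2), (-2, 4, 2)
river cycle of g (length 2): (-1, 4, 4), (4, 4, -1)
cycles differ ⇒ inequivalent

no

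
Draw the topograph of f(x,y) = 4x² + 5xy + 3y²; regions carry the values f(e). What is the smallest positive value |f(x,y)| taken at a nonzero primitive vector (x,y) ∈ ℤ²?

translate: b→-3 (≡5 mod 8), so (4,5,3)→(4,-3,2)
flip: (4,-3,2)→(2,3,4)
translate: b→-1 (≡3 mod 4), so (2,3,4)→(2,-1,3)
reduced (well bottom): (2,-1,3) with a≤c, −a<b≤a
well minimum = a = 2

2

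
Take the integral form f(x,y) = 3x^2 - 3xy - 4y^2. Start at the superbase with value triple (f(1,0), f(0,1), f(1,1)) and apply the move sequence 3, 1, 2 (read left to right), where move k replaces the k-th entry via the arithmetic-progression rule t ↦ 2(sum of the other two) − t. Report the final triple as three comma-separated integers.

start (3,-4,-4) = (f(1,0),f(0,1),f(1,1))
replace slot 3: 2·(3+(-4)) − (-4) = 2 → (3,-4,2)
replace slot 1: 2·((-4)+2) − 3 = -7 → (-7,-4,2)
replace slot 2: 2·((-7)+2) − (-4) = -6 → (-7,-6,2)

-7,-6,2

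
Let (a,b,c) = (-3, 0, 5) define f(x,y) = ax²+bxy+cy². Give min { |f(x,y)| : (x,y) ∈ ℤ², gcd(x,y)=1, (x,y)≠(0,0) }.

descent: ρ → (5,0,-3)
descent: ρ → (-3,6,2)  [lands on river]
river: ρ → (2,6,-3)
closes: descent 2, river 2
min |a| on river = 2

2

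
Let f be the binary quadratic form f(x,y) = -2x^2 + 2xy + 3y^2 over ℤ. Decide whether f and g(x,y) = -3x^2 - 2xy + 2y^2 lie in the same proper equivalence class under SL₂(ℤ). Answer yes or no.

D₁ = 28, D₂ = 28
river cycle of f (length 4): (3, 4, -1), (-1, 4, 3), (3, 2, -2), (-2, 2, 3)
river cycle of g (length 4): (2, 2, -3), (-3, 4, 1), (1, 4, -3), (-3, 2, 2)
cycles differ ⇒ inequivalent

no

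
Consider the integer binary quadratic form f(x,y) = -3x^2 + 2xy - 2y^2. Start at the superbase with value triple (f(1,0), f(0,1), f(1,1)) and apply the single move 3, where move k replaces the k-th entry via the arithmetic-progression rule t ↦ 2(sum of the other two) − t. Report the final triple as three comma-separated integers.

start (-3,-2,-3) = (f(1,0),f(0,1),f(1,1))
replace slot 3: 2·((-3)+(-2)) − (-3) = -7 → (-3,-2,-7)

-3,-2,-7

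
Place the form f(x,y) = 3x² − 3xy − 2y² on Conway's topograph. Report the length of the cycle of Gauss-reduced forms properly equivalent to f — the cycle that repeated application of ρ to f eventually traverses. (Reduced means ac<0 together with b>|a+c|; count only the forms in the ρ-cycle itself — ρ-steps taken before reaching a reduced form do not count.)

D = 33, ⌊√D⌋ = 5
descent: ρ → (-2,3,3)  [lands on river]
river: ρ → (3,3,-2)
river: ρ → (-2,5,1)
river: ρ → (1,5,-2)
ρ-cycle length = 4 (tail of 1 descent step not counted)

4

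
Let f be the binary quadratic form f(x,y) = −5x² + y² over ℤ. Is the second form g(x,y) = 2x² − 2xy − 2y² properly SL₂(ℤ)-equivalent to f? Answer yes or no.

D₁ = 20, D₂ = 20
river cycle of f (length 2): (1, 4, -1), (-1, 4, 1)
river cycle of g (length 2): (-2, 2, 2), (2, 2, -2)
cycles differ ⇒ inequivalent

no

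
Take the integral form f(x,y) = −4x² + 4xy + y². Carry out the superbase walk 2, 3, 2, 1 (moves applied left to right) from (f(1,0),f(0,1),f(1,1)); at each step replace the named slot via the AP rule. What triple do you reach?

start (-4,1,1) = (f(1,0),f(0,1),f(1,1))
replace slot 2: 2·((-4)+1) − 1 = -7 → (-4,-7,1)
replace slot 3: 2·((-4)+(-7)) − 1 = -23 → (-4,-7,-23)
replace slot 2: 2·((-4)+(-23)) − (-7) = -47 → (-4,-47,-23)
replace slot 1: 2·((-47)+(-23)) − (-4) = -136 → (-136,-47,-23)

-136,-47,-23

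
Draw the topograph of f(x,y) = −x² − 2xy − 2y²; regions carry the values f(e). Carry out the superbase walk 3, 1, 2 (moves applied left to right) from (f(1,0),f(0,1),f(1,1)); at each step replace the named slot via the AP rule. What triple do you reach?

start (-1,-2,-5) = (f(1,0),f(0,1),f(1,1))
replace slot 3: 2·((-1)+(-2)) − (-5) = -1 → (-1,-2,-1)
replace slot 1: 2·((-2)+(-1)) − (-1) = -5 → (-5,-2,-1)
replace slot 2: 2·((-5)+(-1)) − (-2) = -10 → (-5,-10,-1)

-5,-10,-1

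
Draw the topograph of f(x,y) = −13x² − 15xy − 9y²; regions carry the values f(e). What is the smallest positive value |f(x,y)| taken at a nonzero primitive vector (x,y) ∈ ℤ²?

translate: b→-11 (≡15 mod 26), so (13,15,9)→(13,-11,7)
flip: (13,-11,7)→(7,11,13)
translate: b→-3 (≡11 mod 14), so (7,11,13)→(7,-3,9)
reduced (well bottom): (7,-3,9) with a≤c, −a<b≤a
well minimum |f| = |-7| = 7 (negative-definite)

7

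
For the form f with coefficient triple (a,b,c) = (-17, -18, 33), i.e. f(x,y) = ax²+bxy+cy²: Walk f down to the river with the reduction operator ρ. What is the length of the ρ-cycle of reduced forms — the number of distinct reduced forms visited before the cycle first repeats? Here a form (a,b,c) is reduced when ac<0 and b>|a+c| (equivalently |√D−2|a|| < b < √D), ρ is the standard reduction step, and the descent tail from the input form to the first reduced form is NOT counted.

D = 2568, ⌊√D⌋ = 50
descent: ρ → (33,18,-17)  [lands on river]
river: ρ → (-17,50,1)
river: ρ → (1,50,-17)
river: ρ → (-17,18,33)
river: ρ → (33,48,-2)
river: ρ → (-2,48,33)
ρ-cycle length = 6 (tail of 1 descent step not counted)

6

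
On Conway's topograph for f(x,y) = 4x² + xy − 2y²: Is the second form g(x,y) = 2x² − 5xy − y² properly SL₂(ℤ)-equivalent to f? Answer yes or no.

D₁ = 33, D₂ = 33
river cycle of f (length 4): (-2, 3, 3), (3, 3, -2), (-2, 5, 1), (1, 5, -2)
river cycle of g (length 4): (-1, 5, 2), (2, 3, -3), (-3, 3, 2), (2, 5, -1)
cycles differ ⇒ inequivalent

no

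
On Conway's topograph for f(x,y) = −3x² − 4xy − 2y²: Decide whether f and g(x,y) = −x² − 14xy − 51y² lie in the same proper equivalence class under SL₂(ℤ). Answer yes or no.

D₁ = -8, D₂ = -8
f is negative-definite; reduce −f:
−f: translate: b→-2 (≡4 mod 6), so (3,4,2)→(3,-2,1)
−f: flip: (3,-2,1)→(1,2,3)
−f: translate: b→0 (≡2 mod 2), so (1,2,3)→(1,0,2)
−f: reduced (well bottom): (1,0,2) with a≤c, −a<b≤a
flip sign back: reduced form of f is (-1,0,-2)
g is negative-definite; reduce −g:
−g: translate: b→0 (≡14 mod 2), so (1,14,51)→(1,0,2)
−g: reduced (well bottom): (1,0,2) with a≤c, −a<b≤a
flip sign back: reduced form of g is (-1,0,-2)
reduced forms (-1, 0, -2) vs (-1, 0, -2) ⇒ equivalent

yes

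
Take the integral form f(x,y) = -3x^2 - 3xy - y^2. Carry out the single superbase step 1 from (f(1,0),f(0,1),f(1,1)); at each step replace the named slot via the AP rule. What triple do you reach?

start (-3,-1,-7) = (f(1,0),f(0,1),f(1,1))
replace slot 1: 2·((-1)+(-7)) − (-3) = -13 → (-13,-1,-7)

-13,-1,-7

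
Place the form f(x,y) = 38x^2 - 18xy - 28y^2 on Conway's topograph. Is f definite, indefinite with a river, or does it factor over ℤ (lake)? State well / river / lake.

D = b²−4ac = (-18)² − 4·38·(-28) = 4580
D > 0 non-square ⇒ indefinite ⇒ periodic river

river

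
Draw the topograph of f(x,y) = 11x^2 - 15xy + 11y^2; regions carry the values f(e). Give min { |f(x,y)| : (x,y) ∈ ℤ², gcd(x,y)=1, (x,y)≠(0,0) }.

translate: b→7 (≡-15 mod 22), so (11,-15,11)→(11,7,7)
flip: (11,7,7)→(7,-7,11)
translate: b→7 (≡-7 mod 14), so (7,-7,11)→(7,7,11)
reduced (well bottom): (7,7,11) with a≤c, −a<b≤a
well minimum = a = 7

7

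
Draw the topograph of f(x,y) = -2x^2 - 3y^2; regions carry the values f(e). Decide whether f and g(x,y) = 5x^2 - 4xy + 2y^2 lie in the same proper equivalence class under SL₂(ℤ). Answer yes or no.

D₁ = -24, D₂ = -24
f is negative-definite; reduce −f:
−f: reduced (well bottom): (2,0,3) with a≤c, −a<b≤a
flip sign back: reduced form of f is (-2,0,-3)
g: flip: (5,-4,2)→(2,4,5)
g: translate: b→0 (≡4 mod 4), so (2,4,5)→(2,0,3)
g: reduced (well bottom): (2,0,3) with a≤c, −a<b≤a
reduced forms (-2, 0, -3) vs (2, 0, 3) ⇒ inequivalent

no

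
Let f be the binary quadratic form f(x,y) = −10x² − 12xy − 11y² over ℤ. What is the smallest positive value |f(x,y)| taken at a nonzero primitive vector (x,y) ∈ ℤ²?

translate: b→-8 (≡12 mod 20), so (10,12,11)→(10,-8,9)
flip: (10,-8,9)→(9,8,10)
reduced (well bottom): (9,8,10) with a≤c, −a<b≤a
well minimum |f| = |-9| = 9 (negative-definite)

9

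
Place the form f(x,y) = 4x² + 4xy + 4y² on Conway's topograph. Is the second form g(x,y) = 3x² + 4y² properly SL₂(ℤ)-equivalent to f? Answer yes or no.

D₁ = -48, D₂ = -48
f: reduced (well bottom): (4,4,4) with a≤c, −a<b≤a
g: reduced (well bottom): (3,0,4) with a≤c, −a<b≤a
reduced forms (4, 4, 4) vs (3, 0, 4) ⇒ inequivalent

no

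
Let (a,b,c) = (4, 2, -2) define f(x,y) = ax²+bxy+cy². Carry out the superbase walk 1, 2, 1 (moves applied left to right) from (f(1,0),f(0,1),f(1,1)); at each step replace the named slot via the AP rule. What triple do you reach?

start (4,-2,4) = (f(1,0),f(0,1),f(1,1))
replace slot 1: 2·((-2)+4) − 4 = 0 → (0,-2,4)
replace slot 2: 2·(0+4) − (-2) = 10 → (0,10,4)
replace slot 1: 2·(10+4) − 0 = 28 → (28,10,4)

28,10,4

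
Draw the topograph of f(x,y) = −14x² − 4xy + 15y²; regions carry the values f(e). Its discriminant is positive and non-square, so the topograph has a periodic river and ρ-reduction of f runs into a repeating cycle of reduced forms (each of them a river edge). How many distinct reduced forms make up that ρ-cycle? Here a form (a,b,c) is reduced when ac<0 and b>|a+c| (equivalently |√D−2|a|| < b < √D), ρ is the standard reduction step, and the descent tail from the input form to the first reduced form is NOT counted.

D = 856, ⌊√D⌋ = 29
descent: ρ → (15,4,-14)  [lands on river]
river: ρ → (-14,24,5)
river: ρ → (5,26,-9)
river: ρ → (-9,28,2)
river: ρ → (2,28,-9)
river: ρ → (-9,26,5)
river: ρ → (5,24,-14)
river: ρ → (-14,4,15)
river: ρ → (15,26,-3)
river: ρ → (-3,28,6)
river: ρ → (6,20,-19)
river: ρ → (-19,18,7)
river: ρ → (7,24,-10)
river: ρ → (-10,16,15)
river: ρ → (15,14,-11)
river: ρ → (-11,8,18)
river: ρ → (18,28,-1)
river: ρ → (-1,28,18)
river: ρ → (18,8,-11)
river: ρ → (-11,14,15)
river: ρ → (15,16,-10)
river: ρ → (-10,24,7)
river: ρ → (7,18,-19)
river: ρ → (-19,20,6)
river: ρ → (6,28,-3)
river: ρ → (-3,26,15)
ρ-cycle length = 26 (tail of 1 descent step not counted)

26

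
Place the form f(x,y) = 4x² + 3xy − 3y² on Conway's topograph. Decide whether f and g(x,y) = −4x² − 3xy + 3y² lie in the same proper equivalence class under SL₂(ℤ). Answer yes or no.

D₁ = 57, D₂ = 57
river cycle of f (length 6): (-3, 3, 4), (4, 5, -2), (-2, 7, 1), (1, 7, -2), (-2, 5, 4), (4, 3, -3)
river cycle of g (length 6): (3, 3, -4), (-4, 5, 2), (2, 7, -1), (-1, 7, 2), (2, 5, -4), (-4, 3, 3)
cycles differ ⇒ inequivalent

no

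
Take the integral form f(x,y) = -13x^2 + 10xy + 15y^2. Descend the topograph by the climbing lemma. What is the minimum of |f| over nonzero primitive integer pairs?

river: ρ → (15,20,-8)
river: ρ → (-8,28,3)
river: ρ → (3,26,-17)
river: ρ → (-17,8,12)
river: ρ → (12,16,-13)
river: ρ → (-13,10,15)
closes: descent 0, river 6
min |a| on river = 3

3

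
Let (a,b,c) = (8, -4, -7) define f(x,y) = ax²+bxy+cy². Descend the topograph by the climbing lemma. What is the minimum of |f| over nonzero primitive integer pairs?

descent: ρ → (-7,4,8)  [lands on river]
river: ρ → (8,12,-3)
river: ρ → (-3,12,8)
river: ρ → (8,4,-7)
river: ρ → (-7,10,5)
river: ρ → (5,10,-7)
closes: descent 1, river 6
min |a| on river = 3

3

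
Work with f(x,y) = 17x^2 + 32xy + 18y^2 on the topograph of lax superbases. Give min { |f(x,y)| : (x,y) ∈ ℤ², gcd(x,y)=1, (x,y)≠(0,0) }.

translate: b→-2 (≡32 mod 34), so (17,32,18)→(17,-2,3)
flip: (17,-2,3)→(3,2,17)
reduced (well bottom): (3,2,17) with a≤c, −a<b≤a
well minimum = a = 3

3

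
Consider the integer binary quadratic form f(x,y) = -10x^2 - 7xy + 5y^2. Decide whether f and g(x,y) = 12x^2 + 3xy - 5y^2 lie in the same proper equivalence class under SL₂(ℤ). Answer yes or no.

D₁ = 249, D₂ = 249
river cycle of f (length 16): (5, 7, -10), (-10, 13, 2), (2, 15, -3), (-3, 15, 2), (2, 13, -10), (-10, 7, 5), (5, 13, -4), (-4, 11, 8), (8, 5, -7), (-7, 9, 6), … (6 more)
river cycle of g (length 16): (-5, 7, 10), (10, 13, -2), (-2, 15, 3), (3, 15, -2), (-2, 13, 10), (10, 7, -5), (-5, 13, 4), (4, 11, -8), (-8, 5, 7), (7, 9, -6), … (6 more)
cycles differ ⇒ inequivalent

no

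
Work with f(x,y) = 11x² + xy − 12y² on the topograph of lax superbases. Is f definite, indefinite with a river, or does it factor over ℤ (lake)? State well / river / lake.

D = b²−4ac = 1² − 4·11·(-12) = 529
D = 23² is a perfect square ⇒ form factors over ℤ ⇒ lakes

lake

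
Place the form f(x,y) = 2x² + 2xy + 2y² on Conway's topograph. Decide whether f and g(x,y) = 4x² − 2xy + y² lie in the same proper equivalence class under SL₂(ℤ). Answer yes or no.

D₁ = -12, D₂ = -12
f: reduced (well bottom): (2,2,2) with a≤c, −a<b≤a
g: flip: (4,-2,1)→(1,2,4)
g: translate: b→0 (≡2 mod 2), so (1,2,4)→(1,0,3)
g: reduced (well bottom): (1,0,3) with a≤c, −a<b≤a
reduced forms (2, 2, 2) vs (1, 0, 3) ⇒ inequivalent

no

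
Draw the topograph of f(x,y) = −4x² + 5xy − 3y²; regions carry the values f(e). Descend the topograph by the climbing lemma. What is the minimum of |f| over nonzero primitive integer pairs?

translate: b→3 (≡-5 mod 8), so (4,-5,3)→(4,3,2)
flip: (4,3,2)→(2,-3,4)
translate: b→1 (≡-3 mod 4), so (2,-3,4)→(2,1,3)
reduced (well bottom): (2,1,3) with a≤c, −a<b≤a
well minimum |f| = |-2| = 2 (negative-definite)

2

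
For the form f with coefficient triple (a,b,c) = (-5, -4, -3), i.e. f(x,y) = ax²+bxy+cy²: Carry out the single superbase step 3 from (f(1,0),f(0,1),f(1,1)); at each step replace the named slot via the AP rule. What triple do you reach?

start (-5,-3,-12) = (f(1,0),f(0,1),f(1,1))
replace slot 3: 2·((-5)+(-3)) − (-12) = -4 → (-5,-3,-4)

-5,-3,-4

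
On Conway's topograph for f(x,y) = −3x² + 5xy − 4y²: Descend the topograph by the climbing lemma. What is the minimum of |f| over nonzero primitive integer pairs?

translate: b→1 (≡-5 mod 6), so (3,-5,4)→(3,1,2)
flip: (3,1,2)→(2,-1,3)
reduced (well bottom): (2,-1,3) with a≤c, −a<b≤a
well minimum |f| = |-2| = 2 (negative-definite)

2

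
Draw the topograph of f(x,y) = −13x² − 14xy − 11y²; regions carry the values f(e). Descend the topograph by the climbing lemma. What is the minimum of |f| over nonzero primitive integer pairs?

translate: b→-12 (≡14 mod 26), so (13,14,11)→(13,-12,10)
flip: (13,-12,10)→(10,12,13)
translate: b→-8 (≡12 mod 20), so (10,12,13)→(10,-8,11)
reduced (well bottom): (10,-8,11) with a≤c, −a<b≤a
well minimum |f| = |-10| = 10 (negative-definite)

10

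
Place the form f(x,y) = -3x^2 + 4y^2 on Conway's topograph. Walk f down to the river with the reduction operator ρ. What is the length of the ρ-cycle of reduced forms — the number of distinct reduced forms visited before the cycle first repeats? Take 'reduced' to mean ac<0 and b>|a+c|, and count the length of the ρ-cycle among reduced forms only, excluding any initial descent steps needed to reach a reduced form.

D = 48, ⌊√D⌋ = 6
descent: ρ → (4,0,-3)
descent: ρ → (-3,6,1)  [lands on river]
river: ρ → (1,6,-3)
ρ-cycle length = 2 (tail of 2 descent steps not counted)

2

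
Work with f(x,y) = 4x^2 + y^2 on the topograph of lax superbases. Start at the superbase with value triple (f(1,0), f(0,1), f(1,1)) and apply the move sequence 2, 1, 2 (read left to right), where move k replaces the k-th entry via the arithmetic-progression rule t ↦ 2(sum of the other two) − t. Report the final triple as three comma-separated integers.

start (4,1,5) = (f(1,0),f(0,1),f(1,1))
replace slot 2: 2·(4+5) − 1 = 17 → (4,17,5)
replace slot 1: 2·(17+5) − 4 = 40 → (40,17,5)
replace slot 2: 2·(40+5) − 17 = 73 → (40,73,5)

40,73,5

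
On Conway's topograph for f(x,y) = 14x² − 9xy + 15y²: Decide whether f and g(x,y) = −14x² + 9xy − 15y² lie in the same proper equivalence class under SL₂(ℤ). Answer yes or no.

D₁ = -759, D₂ = -759
f: reduced (well bottom): (14,-9,15) with a≤c, −a<b≤a
g is negative-definite; reduce −g:
−g: reduced (well bottom): (14,-9,15) with a≤c, −a<b≤a
flip sign back: reduced form of g is (-14,9,-15)
reduced forms (14, -9, 15) vs (-14, 9, -15) ⇒ inequivalent

no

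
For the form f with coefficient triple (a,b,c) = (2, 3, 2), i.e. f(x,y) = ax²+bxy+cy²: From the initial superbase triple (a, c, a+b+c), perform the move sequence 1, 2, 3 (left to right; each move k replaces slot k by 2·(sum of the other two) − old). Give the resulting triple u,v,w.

start (2,2,7) = (f(1,0),f(0,1),f(1,1))
replace slot 1: 2·(2+7) − 2 = 16 → (16,2,7)
replace slot 2: 2·(16+7) − 2 = 44 → (16,44,7)
replace slot 3: 2·(16+44) − 7 = 113 → (16,44,113)

16,44,113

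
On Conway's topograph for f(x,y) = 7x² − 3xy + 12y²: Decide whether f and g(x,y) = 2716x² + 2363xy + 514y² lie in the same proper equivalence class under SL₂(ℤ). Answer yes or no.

D₁ = -327, D₂ = -327
f: reduced (well bottom): (7,-3,12) with a≤c, −a<b≤a
g: flip: (2716,2363,514)→(514,-2363,2716)
g: translate: b→-307 (≡-2363 mod 1028), so (514,-2363,2716)→(514,-307,46)
g: flip: (514,-307,46)→(46,307,514)
g: translate: b→31 (≡307 mod 92), so (46,307,514)→(46,31,7)
g: flip: (46,31,7)→(7,-31,46)
g: translate: b→-3 (≡-31 mod 14), so (7,-31,46)→(7,-3,12)
g: reduced (well bottom): (7,-3,12) with a≤c, −a<b≤a
reduced forms (7, -3, 12) vs (7, -3, 12) ⇒ equivalent

yes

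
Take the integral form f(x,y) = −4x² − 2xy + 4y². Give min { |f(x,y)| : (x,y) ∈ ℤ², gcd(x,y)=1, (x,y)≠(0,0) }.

descent: ρ → (4,2,-4)  [lands on river]
river: ρ → (-4,6,2)
river: ρ → (2,6,-4)
river: ρ → (-4,2,4)
river: ρ → (4,6,-2)
river: ρ → (-2,6,4)
closes: descent 1, river 6
min |a| on river = 2

2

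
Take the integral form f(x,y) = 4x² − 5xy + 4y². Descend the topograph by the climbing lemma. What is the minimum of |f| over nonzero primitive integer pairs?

translate: b→3 (≡-5 mod 8), so (4,-5,4)→(4,3,3)
flip: (4,3,3)→(3,-3,4)
translate: b→3 (≡-3 mod 6), so (3,-3,4)→(3,3,4)
reduced (well bottom): (3,3,4) with a≤c, −a<b≤a
well minimum = a = 3

3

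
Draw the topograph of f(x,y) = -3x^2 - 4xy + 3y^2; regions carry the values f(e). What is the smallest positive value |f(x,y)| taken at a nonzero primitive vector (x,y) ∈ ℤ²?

descent: ρ → (3,4,-3)  [lands on river]
river: ρ → (-3,2,4)
river: ρ → (4,6,-1)
river: ρ → (-1,6,4)
river: ρ → (4,2,-3)
river: ρ → (-3,4,3)
river: ρ → (3,2,-4)
river: ρ → (-4,6,1)
river: ρ → (1,6,-4)
river: ρ → (-4,2,3)
closes: descent 1, river 10
min |a| on river = 1

1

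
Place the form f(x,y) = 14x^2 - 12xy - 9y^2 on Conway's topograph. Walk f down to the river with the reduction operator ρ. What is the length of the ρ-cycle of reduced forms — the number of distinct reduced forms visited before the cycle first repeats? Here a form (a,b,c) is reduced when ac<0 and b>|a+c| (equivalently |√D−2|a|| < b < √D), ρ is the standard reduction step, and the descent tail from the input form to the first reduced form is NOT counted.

D = 648, ⌊√D⌋ = 25
descent: ρ → (-9,12,14)  [lands on river]
river: ρ → (14,16,-7)
river: ρ → (-7,12,18)
river: ρ → (18,24,-1)
river: ρ → (-1,24,18)
river: ρ → (18,12,-7)
river: ρ → (-7,16,14)
river: ρ → (14,12,-9)
river: ρ → (-9,24,2)
river: ρ → (2,24,-9)
ρ-cycle length = 10 (tail of 1 descent step not counted)

10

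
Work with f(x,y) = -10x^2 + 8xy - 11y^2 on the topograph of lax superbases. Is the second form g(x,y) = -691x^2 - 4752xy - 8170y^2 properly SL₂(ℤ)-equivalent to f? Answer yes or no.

D₁ = -376, D₂ = -376
f is negative-definite; reduce −f:
−f: reduced (well bottom): (10,-8,11) with a≤c, −a<b≤a
flip sign back: reduced form of f is (-10,8,-11)
g is negative-definite; reduce −g:
−g: translate: b→606 (≡4752 mod 1382), so (691,4752,8170)→(691,606,133)
−g: flip: (691,606,133)→(133,-606,691)
−g: translate: b→-74 (≡-606 mod 266), so (133,-606,691)→(133,-74,11)
−g: flip: (133,-74,11)→(11,74,133)
−g: translate: b→8 (≡74 mod 22), so (11,74,133)→(11,8,10)
−g: flip: (11,8,10)→(10,-8,11)
−g: reduced (well bottom): (10,-8,11) with a≤c, −a<b≤a
flip sign back: reduced form of g is (-10,8,-11)
reduced forms (-10, 8, -11) vs (-10, 8, -11) ⇒ equivalent

yes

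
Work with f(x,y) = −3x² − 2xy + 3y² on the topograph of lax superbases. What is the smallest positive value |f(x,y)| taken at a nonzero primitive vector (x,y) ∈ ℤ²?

descent: ρ → (3,2,-3)  [lands on river]
river: ρ → (-3,4,2)
river: ρ → (2,4,-3)
river: ρ → (-3,2,3)
river: ρ → (3,4,-2)
river: ρ → (-2,4,3)
closes: descent 1, river 6
min |a| on river = 2

2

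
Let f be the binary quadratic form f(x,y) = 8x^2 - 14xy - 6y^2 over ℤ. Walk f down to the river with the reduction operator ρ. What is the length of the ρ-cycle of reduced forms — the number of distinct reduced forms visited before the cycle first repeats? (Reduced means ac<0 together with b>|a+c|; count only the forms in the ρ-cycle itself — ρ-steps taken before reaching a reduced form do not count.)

D = 388, ⌊√D⌋ = 19
descent: ρ → (-6,14,8)  [lands on river]
river: ρ → (8,18,-2)
river: ρ → (-2,18,8)
river: ρ → (8,14,-6)
river: ρ → (-6,10,12)
river: ρ → (12,14,-4)
river: ρ → (-4,18,4)
river: ρ → (4,14,-12)
river: ρ → (-12,10,6)
river: ρ → (6,14,-8)
river: ρ → (-8,18,2)
river: ρ → (2,18,-8)
river: ρ → (-8,14,6)
river: ρ → (6,10,-12)
river: ρ → (-12,14,4)
river: ρ → (4,18,-4)
river: ρ → (-4,14,12)
river: ρ → (12,10,-6)
ρ-cycle length = 18 (tail of 1 descent step not counted)

18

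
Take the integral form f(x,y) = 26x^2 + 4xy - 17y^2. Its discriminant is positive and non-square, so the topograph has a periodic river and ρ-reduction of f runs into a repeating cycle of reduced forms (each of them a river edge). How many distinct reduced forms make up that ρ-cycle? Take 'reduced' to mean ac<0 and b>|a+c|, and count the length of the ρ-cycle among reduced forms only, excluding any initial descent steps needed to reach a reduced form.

D = 1784, ⌊√D⌋ = 42
descent: ρ → (-17,30,13)  [lands on river]
river: ρ → (13,22,-25)
river: ρ → (-25,28,10)
river: ρ → (10,32,-19)
river: ρ → (-19,6,23)
river: ρ → (23,40,-2)
river: ρ → (-2,40,23)
river: ρ → (23,6,-19)
river: ρ → (-19,32,10)
river: ρ → (10,28,-25)
river: ρ → (-25,22,13)
river: ρ → (13,30,-17)
river: ρ → (-17,38,5)
river: ρ → (5,42,-1)
river: ρ → (-1,42,5)
river: ρ → (5,38,-17)
ρ-cycle length = 16 (tail of 1 descent step not counted)

16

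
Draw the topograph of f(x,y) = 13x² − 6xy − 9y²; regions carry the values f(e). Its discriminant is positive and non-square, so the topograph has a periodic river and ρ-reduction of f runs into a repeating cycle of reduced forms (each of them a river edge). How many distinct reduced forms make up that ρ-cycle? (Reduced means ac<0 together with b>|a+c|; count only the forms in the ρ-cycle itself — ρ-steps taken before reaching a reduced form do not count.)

D = 504, ⌊√D⌋ = 22
descent: ρ → (-9,6,13)  [lands on river]
river: ρ → (13,20,-2)
river: ρ → (-2,20,13)
river: ρ → (13,6,-9)
river: ρ → (-9,12,10)
river: ρ → (10,8,-11)
river: ρ → (-11,14,7)
river: ρ → (7,14,-11)
river: ρ → (-11,8,10)
river: ρ → (10,12,-9)
ρ-cycle length = 10 (tail of 1 descent step not counted)

10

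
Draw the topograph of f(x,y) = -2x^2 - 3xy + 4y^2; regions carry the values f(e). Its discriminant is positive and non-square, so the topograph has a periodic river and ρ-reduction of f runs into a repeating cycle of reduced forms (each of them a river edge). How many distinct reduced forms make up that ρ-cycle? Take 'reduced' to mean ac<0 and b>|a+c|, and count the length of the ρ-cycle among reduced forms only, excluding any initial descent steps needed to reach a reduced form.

D = 41, ⌊√D⌋ = 6
descent: ρ → (4,3,-2)  [lands on river]
river: ρ → (-2,5,2)
river: ρ → (2,3,-4)
river: ρ → (-4,5,1)
river: ρ → (1,5,-4)
river: ρ → (-4,3,2)
river: ρ → (2,5,-2)
river: ρ → (-2,3,4)
river: ρ → (4,5,-1)
river: ρ → (-1,5,4)
ρ-cycle length = 10 (tail of 1 descent step not counted)

10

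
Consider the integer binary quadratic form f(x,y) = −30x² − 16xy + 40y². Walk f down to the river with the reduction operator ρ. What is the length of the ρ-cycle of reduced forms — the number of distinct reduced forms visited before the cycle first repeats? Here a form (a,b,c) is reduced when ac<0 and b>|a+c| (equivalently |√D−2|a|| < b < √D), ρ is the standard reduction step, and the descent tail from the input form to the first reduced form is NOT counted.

D = 5056, ⌊√D⌋ = 71
descent: ρ → (40,16,-30)  [lands on river]
river: ρ → (-30,44,26)
river: ρ → (26,60,-14)
river: ρ → (-14,52,42)
river: ρ → (42,32,-24)
river: ρ → (-24,64,10)
river: ρ → (10,56,-48)
river: ρ → (-48,40,18)
river: ρ → (18,68,-6)
river: ρ → (-6,64,40)
ρ-cycle length = 10 (tail of 1 descent step not counted)

10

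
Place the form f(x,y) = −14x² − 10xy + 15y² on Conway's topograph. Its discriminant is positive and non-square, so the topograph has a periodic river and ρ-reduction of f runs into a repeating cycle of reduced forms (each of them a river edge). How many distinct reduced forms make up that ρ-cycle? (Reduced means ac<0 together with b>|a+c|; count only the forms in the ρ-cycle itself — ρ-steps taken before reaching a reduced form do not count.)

D = 940, ⌊√D⌋ = 30
descent: ρ → (15,10,-14)  [lands on river]
river: ρ → (-14,18,11)
river: ρ → (11,26,-6)
river: ρ → (-6,22,19)
river: ρ → (19,16,-9)
river: ρ → (-9,20,15)
ρ-cycle length = 6 (tail of 1 descent step not counted)

6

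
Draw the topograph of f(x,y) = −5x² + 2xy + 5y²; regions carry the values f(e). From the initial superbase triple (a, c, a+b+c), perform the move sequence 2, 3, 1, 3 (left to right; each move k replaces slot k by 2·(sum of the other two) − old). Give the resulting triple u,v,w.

start (-5,5,2) = (f(1,0),f(0,1),f(1,1))
replace slot 2: 2·((-5)+2) − 5 = -11 → (-5,-11,2)
replace slot 3: 2·((-5)+(-11)) − 2 = -34 → (-5,-11,-34)
replace slot 1: 2·((-11)+(-34)) − (-5) = -85 → (-85,-11,-34)
replace slot 3: 2·((-85)+(-11)) − (-34) = -158 → (-85,-11,-158)

-85,-11,-158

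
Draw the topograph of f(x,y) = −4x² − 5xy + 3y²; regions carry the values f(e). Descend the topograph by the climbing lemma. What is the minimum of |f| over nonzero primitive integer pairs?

descent: ρ → (3,5,-4)  [lands on river]
river: ρ → (-4,3,4)
river: ρ → (4,5,-3)
river: ρ → (-3,7,2)
river: ρ → (2,5,-6)
river: ρ → (-6,7,1)
river: ρ → (1,7,-6)
river: ρ → (-6,5,2)
river: ρ → (2,7,-3)
river: ρ → (-3,5,4)
river: ρ → (4,3,-4)
river: ρ → (-4,5,3)
river: ρ → (3,7,-2)
river: ρ → (-2,5,6)
river: ρ → (6,7,-1)
river: ρ → (-1,7,6)
river: ρ → (6,5,-2)
river: ρ → (-2,7,3)
closes: descent 1, river 18
min |a| on river = 1

1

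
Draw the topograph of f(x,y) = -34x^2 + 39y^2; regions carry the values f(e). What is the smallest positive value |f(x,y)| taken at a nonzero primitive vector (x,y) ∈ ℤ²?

descent: ρ → (39,0,-34)
descent: ρ → (-34,68,5)  [lands on river]
river: ρ → (5,72,-6)
river: ρ → (-6,72,5)
river: ρ → (5,68,-34)
closes: descent 2, river 4
min |a| on river = 5

5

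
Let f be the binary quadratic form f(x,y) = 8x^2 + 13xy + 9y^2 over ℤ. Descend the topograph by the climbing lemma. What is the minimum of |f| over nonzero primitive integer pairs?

translate: b→-3 (≡13 mod 16), so (8,13,9)→(8,-3,4)
flip: (8,-3,4)→(4,3,8)
reduced (well bottom): (4,3,8) with a≤c, −a<b≤a
well minimum = a = 4

4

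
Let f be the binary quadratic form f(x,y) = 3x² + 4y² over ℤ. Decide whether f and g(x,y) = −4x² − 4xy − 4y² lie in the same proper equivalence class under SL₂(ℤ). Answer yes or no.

D₁ = -48, D₂ = -48
f: reduced (well bottom): (3,0,4) with a≤c, −a<b≤a
g is negative-definite; reduce −g:
−g: reduced (well bottom): (4,4,4) with a≤c, −a<b≤a
flip sign back: reduced form of g is (-4,-4,-4)
reduced forms (3, 0, 4) vs (-4, -4, -4) ⇒ inequivalent

no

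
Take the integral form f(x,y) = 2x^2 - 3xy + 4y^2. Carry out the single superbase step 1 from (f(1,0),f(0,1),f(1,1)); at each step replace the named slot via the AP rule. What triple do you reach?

start (2,4,3) = (f(1,0),f(0,1),f(1,1))
replace slot 1: 2·(4+3) − 2 = 12 → (12,4,3)

12,4,3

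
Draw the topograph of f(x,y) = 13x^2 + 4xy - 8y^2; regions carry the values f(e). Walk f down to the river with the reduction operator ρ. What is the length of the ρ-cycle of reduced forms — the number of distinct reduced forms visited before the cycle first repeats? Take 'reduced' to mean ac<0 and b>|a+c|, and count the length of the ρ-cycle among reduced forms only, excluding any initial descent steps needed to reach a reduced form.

D = 432, ⌊√D⌋ = 20
descent: ρ → (-8,12,9)  [lands on river]
river: ρ → (9,6,-11)
river: ρ → (-11,16,4)
river: ρ → (4,16,-11)
river: ρ → (-11,6,9)
river: ρ → (9,12,-8)
river: ρ → (-8,20,1)
river: ρ → (1,20,-8)
ρ-cycle length = 8 (tail of 1 descent step not counted)

8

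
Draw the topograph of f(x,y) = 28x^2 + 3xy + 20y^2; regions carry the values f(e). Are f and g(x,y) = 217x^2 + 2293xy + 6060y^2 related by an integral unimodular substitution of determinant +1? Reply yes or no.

D₁ = -2231, D₂ = -2231
f: flip: (28,3,20)→(20,-3,28)
f: reduced (well bottom): (20,-3,28) with a≤c, −a<b≤a
g: translate: b→123 (≡2293 mod 434), so (217,2293,6060)→(217,123,20)
g: flip: (217,123,20)→(20,-123,217)
g: translate: b→-3 (≡-123 mod 40), so (20,-123,217)→(20,-3,28)
g: reduced (well bottom): (20,-3,28) with a≤c, −a<b≤a
reduced forms (20, -3, 28) vs (20, -3, 28) ⇒ equivalent

yes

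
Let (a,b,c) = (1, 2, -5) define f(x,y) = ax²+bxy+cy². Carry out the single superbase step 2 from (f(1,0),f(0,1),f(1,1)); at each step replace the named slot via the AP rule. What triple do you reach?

start (1,-5,-2) = (f(1,0),f(0,1),f(1,1))
replace slot 2: 2·(1+(-2)) − (-5) = 3 → (1,3,-2)

1,3,-2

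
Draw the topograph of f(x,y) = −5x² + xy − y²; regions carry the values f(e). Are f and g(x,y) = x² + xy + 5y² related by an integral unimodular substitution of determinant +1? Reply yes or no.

D₁ = -19, D₂ = -19
f is negative-definite; reduce −f:
−f: flip: (5,-1,1)→(1,1,5)
−f: reduced (well bottom): (1,1,5) with a≤c, −a<b≤a
flip sign back: reduced form of f is (-1,-1,-5)
g: reduced (well bottom): (1,1,5) with a≤c, −a<b≤a
reduced forms (-1, -1, -5) vs (1, 1, 5) ⇒ inequivalent

no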